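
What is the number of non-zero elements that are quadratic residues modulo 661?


For prime p, the number of non-zero quadratic residues is (p-1)/2.
= (661-1)/2
= 330

330


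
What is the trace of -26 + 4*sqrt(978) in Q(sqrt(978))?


Tr(a + b*sqrt(d)) = (a + b*sqrt(d)) + (a - b*sqrt(d)) = 2a
= 2 * (-26)
= -52

-52


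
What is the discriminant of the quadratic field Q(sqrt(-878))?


For K = Q(sqrt(d)) with d squarefree: disc(K) = d if d = 1 mod 4, and disc(K) = 4d if d = 2 or 3 mod 4.
Here d = -878, and d mod 4 = 2.
d = 2 mod 4, not 1 (O_K = Z[sqrt(d)]), so disc(K) = 4d = 4 * (-878) = -3512

-3512


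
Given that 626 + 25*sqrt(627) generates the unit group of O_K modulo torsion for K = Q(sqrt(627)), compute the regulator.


epsilon = 626 + 25*sqrt(627)
= 1251.9992
R = ln(1251.9992)
= 7.1325

7.1325


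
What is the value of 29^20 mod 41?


p = 41 is prime and the exponent is (p-1)/2 = 20, so by Euler's criterion 29^20 = (29/41) = +1 or -1 mod 41.
Compute by square-and-multiply:
  20 = 16 + 4 (binary 10100)
  Repeated squaring mod 41: 29^1 = 29, 29^2 = 21, 29^4 = 31, 29^8 = 18, 29^16 = 37
  29^20 = 29^16 * 29^4 = 37 * 31 mod 41
    37 * 31 = 1147 = 40 mod 41
  29^20 = 40 mod 41
Result 40 = p - 1 = -1 mod 41: 29 is a quadratic non-residue mod 41. As a residue in [0, p-1] the value is 40.
29^20 mod 41 = 40

40


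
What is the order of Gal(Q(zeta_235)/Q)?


|Gal(Q(zeta_235)/Q)| = phi(235)
= 184

184


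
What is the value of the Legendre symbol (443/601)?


p = 601 is prime, so compute (443/601) with the reciprocity algorithm (Jacobi-symbol steps: pull out 2s via (2/n), flip via reciprocity, reduce):
  reciprocity: (443/601) -> +(601/443)
  reduce: (158/443)
  pull out 2: (2/443) = -1  (since 443 mod 8 = 3)
  reciprocity: (79/443) -> -(443/79)
  reduce: (48/79)
  pull out 2: (2/79) = +1  (since 79 mod 8 = 7)
  pull out 2: (2/79) = +1  (since 79 mod 8 = 7)
  pull out 2: (2/79) = +1  (since 79 mod 8 = 7)
  pull out 2: (2/79) = +1  (since 79 mod 8 = 7)
  reciprocity: (3/79) -> -(79/3)
  reduce: (1/3)
  (1/3) = 1
Product of signs = -1
(443/601) = -1

-1


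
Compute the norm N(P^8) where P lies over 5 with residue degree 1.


N(P^a) = p^(a*f)
= 5^(8*1)
= 5^8
= 390625

390625


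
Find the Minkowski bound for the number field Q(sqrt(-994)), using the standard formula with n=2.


d = -994, d mod 4 = 2, so disc(K) = 4d = -3976; |disc(K)| = 3976
Imaginary quadratic field, so n = 2, s = r2 = 1, r1 = 0
M = (n!/n^n) * (4/pi)^s * sqrt(|disc(K)|) = (2!/2^2) * (4/pi)^1 * sqrt(3976)
= 0.5 * 1.273240 * 63.055531
= 40.1424

40.1424


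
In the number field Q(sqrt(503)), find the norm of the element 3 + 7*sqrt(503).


N(a + b*sqrt(d)) = a^2 - d*b^2
= (3)^2 - (503)*(7)^2
= 9 - 24647
= -24638

-24638


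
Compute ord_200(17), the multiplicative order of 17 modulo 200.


We want ord_200(17), the smallest k >= 1 with 17^k = 1 mod 200.
n = 200 = 2^3 * 5^2, phi(200) = 80; the order divides phi(n).
Divisors of 80: 1, 2, 4, 5, 8, 10, 16, 20, 40, 80
Repeated squaring mod 200: 17^1 = 17, 17^2 = 89, 17^4 = 121, 17^8 = 41, 17^16 = 81, 17^32 = 161, 17^64 = 121
Test divisors in increasing order:
  k=1: 17^1 = 17 mod 200
  k=2: 17^2 = 89 mod 200
  k=4: 17^4 = 121 mod 200
  k=5: 17^5 = 121 * 17 = 57 mod 200
  k=8: 17^8 = 41 mod 200
  k=10: 17^10 = 41 * 89 = 49 mod 200
  k=16: 17^16 = 81 mod 200
  k=20: 17^20 = 81 * 121 = 1 mod 200  <- first divisor giving 1
Order = 20

20


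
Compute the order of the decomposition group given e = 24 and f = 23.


|D_P| = e * f
= 24 * 23
= 552

552


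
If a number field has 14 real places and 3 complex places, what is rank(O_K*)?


By Dirichlet's unit theorem:
rank = r1 + r2 - 1
= 14 + 3 - 1
= 16

16


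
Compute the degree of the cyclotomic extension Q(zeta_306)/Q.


The degree equals Euler's totient phi(306).
306 = 2 * 3^2 * 17
phi(306) = 96

96


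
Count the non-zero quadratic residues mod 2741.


For prime p, the number of non-zero quadratic residues is (p-1)/2.
= (2741-1)/2
= 1370

1370


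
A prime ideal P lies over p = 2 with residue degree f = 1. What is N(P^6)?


N(P^a) = p^(a*f)
= 2^(6*1)
= 2^6
= 64

64


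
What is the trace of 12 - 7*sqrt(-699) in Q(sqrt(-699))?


Tr(a + b*sqrt(d)) = (a + b*sqrt(d)) + (a - b*sqrt(d)) = 2a
= 2 * (12)
= 24

24


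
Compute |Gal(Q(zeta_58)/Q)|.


|Gal(Q(zeta_58)/Q)| = phi(58)
= 28

28


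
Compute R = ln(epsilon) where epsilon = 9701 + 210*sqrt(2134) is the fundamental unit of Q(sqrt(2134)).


epsilon = 9701 + 210*sqrt(2134)
= 19401.9999
R = ln(19401.9999)
= 9.8731

9.8731


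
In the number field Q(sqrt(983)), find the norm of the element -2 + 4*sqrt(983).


N(a + b*sqrt(d)) = a^2 - d*b^2
= (-2)^2 - (983)*(4)^2
= 4 - 15728
= -15724

-15724


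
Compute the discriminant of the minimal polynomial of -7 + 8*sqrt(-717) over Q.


The element -7 + 8*sqrt(-717) has minimal polynomial:
x^2 + 14*x + 45937
Discriminant = (14)^2 - 4*(45937)
= 196 - 183748
= -183552

-183552


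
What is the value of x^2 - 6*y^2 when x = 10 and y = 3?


x^2 - d*y^2
= 10^2 - 6*3^2
= 100 - 54
= 46

46


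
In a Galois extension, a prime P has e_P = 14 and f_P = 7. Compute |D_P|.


|D_P| = e * f
= 14 * 7
= 98

98


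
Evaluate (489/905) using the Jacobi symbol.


Compute (489/905) via quadratic reciprocity:
  reciprocity: (489/905) -> +(905/489)
  reduce: (416/489)
  pull out 2: (2/489) = +1  (since 489 mod 8 = 1)
  pull out 2: (2/489) = +1  (since 489 mod 8 = 1)
  pull out 2: (2/489) = +1  (since 489 mod 8 = 1)
  pull out 2: (2/489) = +1  (since 489 mod 8 = 1)
  pull out 2: (2/489) = +1  (since 489 mod 8 = 1)
  reciprocity: (13/489) -> +(489/13)
  reduce: (8/13)
  pull out 2: (2/13) = -1  (since 13 mod 8 = 5)
  pull out 2: (2/13) = -1  (since 13 mod 8 = 5)
  pull out 2: (2/13) = -1  (since 13 mod 8 = 5)
  (1/13) = 1
Product of signs = -1

-1


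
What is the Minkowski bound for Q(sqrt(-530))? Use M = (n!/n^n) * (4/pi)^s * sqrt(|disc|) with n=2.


d = -530, d mod 4 = 2, so disc(K) = 4d = -2120; |disc(K)| = 2120
Imaginary quadratic field, so n = 2, s = r2 = 1, r1 = 0
M = (n!/n^n) * (4/pi)^s * sqrt(|disc(K)|) = (2!/2^2) * (4/pi)^1 * sqrt(2120)
= 0.5 * 1.273240 * 46.043458
= 29.3122

29.3122


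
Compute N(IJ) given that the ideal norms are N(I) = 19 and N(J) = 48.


N(IJ) = N(I) * N(J)
= 19 * 48
= 912

912


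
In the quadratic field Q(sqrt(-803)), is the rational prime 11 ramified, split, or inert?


K = Q(sqrt(-803)). Since d mod 4 = 1, disc(K) = -803.
Check p | disc: -803 mod 11 = 0.
p divides disc, so p ramifies: (p) = P^2 with e=2, f=1, g=1.
Therefore p is ramified.

ramified


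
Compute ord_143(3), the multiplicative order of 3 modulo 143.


We want ord_143(3), the smallest k >= 1 with 3^k = 1 mod 143.
n = 143 = 11 * 13, phi(143) = 120; the order divides phi(n).
Divisors of 120: 1, 2, 3, 4, 5, 6, 8, 10, 12, 15, 20, 24, 30, 40, 60, 120
Repeated squaring mod 143: 3^1 = 3, 3^2 = 9, 3^4 = 81, 3^8 = 126, 3^16 = 3, 3^32 = 9, 3^64 = 81
Test divisors in increasing order:
  k=1: 3^1 = 3 mod 143
  k=2: 3^2 = 9 mod 143
  k=3: 3^3 = 9 * 3 = 27 mod 143
  k=4: 3^4 = 81 mod 143
  k=5: 3^5 = 81 * 3 = 100 mod 143
  k=6: 3^6 = 81 * 9 = 14 mod 143
  k=8: 3^8 = 126 mod 143
  k=10: 3^10 = 126 * 9 = 133 mod 143
  k=12: 3^12 = 126 * 81 = 53 mod 143
  k=15: 3^15 = 126 * 81 * 9 * 3 = 1 mod 143  <- first divisor giving 1
Order = 15

15


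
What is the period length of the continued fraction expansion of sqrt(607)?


Run the CF algorithm for sqrt(607).
a_0 = floor(sqrt(607)) = 24; set m_0=0, q_0=1.
Recurrence: m' = q*a - m,  q' = (d - m'^2)/q,  a' = floor((a_0 + m')/q').
  step 1: m=24, q=31, a=1
  step 2: m=7, q=18, a=1
  step 3: m=11, q=27, a=1
  step 4: m=16, q=13, a=3
  step 5: m=23, q=6, a=7
  step 6: m=19, q=41, a=1
  step 7: m=22, q=3, a=15
  step 8: m=23, q=26, a=1
  step 9: m=3, q=23, a=1
  step 10: m=20, q=9, a=4
  step 11: m=16, q=39, a=1
  step 12: m=23, q=2, a=23
  step 13: m=23, q=39, a=1
  step 14: m=16, q=9, a=4
  step 15: m=20, q=23, a=1
  step 16: m=3, q=26, a=1
  step 17: m=23, q=3, a=15
  step 18: m=22, q=41, a=1
  step 19: m=19, q=6, a=7
  step 20: m=23, q=13, a=3
  step 21: m=16, q=27, a=1
  step 22: m=11, q=18, a=1
  step 23: m=7, q=31, a=1
  step 24: m=24, q=1, a=48
a_24 = 2*a_0 = 48, so the period closes here.
sqrt(607) = [24; 1, 1, 1, 3, 7, 1, 15, 1, 1, 4, 1, 23, 1, 4, 1, 1, 15, 1, 7, 3, 1, 1, 1, 48]
Period length = 24

24


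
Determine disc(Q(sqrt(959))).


For K = Q(sqrt(d)) with d squarefree: disc(K) = d if d = 1 mod 4, and disc(K) = 4d if d = 2 or 3 mod 4.
Here d = 959, and d mod 4 = 3.
d = 3 mod 4, not 1 (O_K = Z[sqrt(d)]), so disc(K) = 4d = 4 * (959) = 3836

3836


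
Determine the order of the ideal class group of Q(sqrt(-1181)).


K = Q(sqrt(-1181)). d mod 4 = 3, so D = disc(K) = 4d = -4724
h(K) equals the number of primitive reduced positive-definite forms (a, b, c) = a*x^2 + b*x*y + c*y^2 with b^2 - 4ac = D,
where reduced means |b| <= a <= c, with b >= 0 whenever |b| = a or a = c, and primitive means gcd(a, b, c) = 1.
Reduced forces 3a^2 <= |D| = 4724, so 1 <= a <= 39; b must have the parity of D, and c = (b^2 - D)/(4a) must be an integer >= a.
Enumerate a = 1..39, b in [-a, a]:
  a=1: (1, 0, 1181)  [1]
  a=2: (2, 2, 591)  [1]
  a=3: (3, -2, 394), (3, 2, 394)  [2]
  a=4: none
  a=5: (5, -4, 237), (5, 4, 237)  [2]
  a=6: (6, -2, 197), (6, 2, 197)  [2]
  a=7: (7, -6, 170), (7, 6, 170)  [2]
  a=8: none
  a=9: (9, -8, 133), (9, 8, 133)  [2]
  a=10: (10, -6, 119), (10, 6, 119)  [2]
  a=11..13: none
  a=14: (14, -6, 85), (14, 6, 85)  [2]
  a=15: (15, -14, 82), (15, -4, 79), (15, 4, 79), (15, 14, 82)  [4]
  a=16: none
  a=17: (17, -6, 70), (17, 6, 70)  [2]
  a=18: (18, -10, 67), (18, 10, 67)  [2]
  a=19: (19, -8, 63), (19, 8, 63)  [2]
  a=20: none
  a=21: (21, -20, 61), (21, -8, 57), (21, 8, 57), (21, 20, 61)  [4]
  a=22..24: none
  a=25: (25, -24, 53), (25, 24, 53)  [2]
  a=26: none
  a=27: (27, -26, 50), (27, 26, 50)  [2]
  a=28..29: none
  a=30: (30, -26, 45), (30, -14, 41), (30, 14, 41), (30, 26, 45)  [4]
  a=31: (31, -22, 42), (31, 22, 42)  [2]
  a=32..33: none
  a=34: (34, -6, 35), (34, 6, 35)  [2]
  a=35: (35, -34, 42), (35, 34, 42)  [2]
  a=36: none
  a=37: (37, -30, 38), (37, 30, 38)  [2]
  a=38..39: none
Total reduced forms: 1 + 1 + 2 + 2 + 2 + 2 + 2 + 2 + 2 + 4 + 2 + 2 + 2 + 4 + 2 + 2 + 4 + 2 + 2 + 2 + 2 = 46
h = 46

46


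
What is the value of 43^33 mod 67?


p = 67 is prime and the exponent is (p-1)/2 = 33, so by Euler's criterion 43^33 = (43/67) = +1 or -1 mod 67.
Compute by square-and-multiply:
  33 = 32 + 1 (binary 100001)
  Repeated squaring mod 67: 43^1 = 43, 43^2 = 40, 43^4 = 59, 43^8 = 64, 43^16 = 9, 43^32 = 14
  43^33 = 43^32 * 43^1 = 14 * 43 mod 67
    14 * 43 = 602 = 66 mod 67
  43^33 = 66 mod 67
Result 66 = p - 1 = -1 mod 67: 43 is a quadratic non-residue mod 67. As a residue in [0, p-1] the value is 66.
43^33 mod 67 = 66

66


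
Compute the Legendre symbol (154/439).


p = 439 is prime, so compute (154/439) with the reciprocity algorithm (Jacobi-symbol steps: pull out 2s via (2/n), flip via reciprocity, reduce):
  pull out 2: (2/439) = +1  (since 439 mod 8 = 7)
  reciprocity: (77/439) -> +(439/77)
  reduce: (54/77)
  pull out 2: (2/77) = -1  (since 77 mod 8 = 5)
  reciprocity: (27/77) -> +(77/27)
  reduce: (23/27)
  reciprocity: (23/27) -> -(27/23)
  reduce: (4/23)
  pull out 2: (2/23) = +1  (since 23 mod 8 = 7)
  pull out 2: (2/23) = +1  (since 23 mod 8 = 7)
  (1/23) = 1
Product of signs = 1
(154/439) = 1

1


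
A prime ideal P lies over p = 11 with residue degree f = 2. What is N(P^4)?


N(P^a) = p^(a*f)
= 11^(4*2)
= 11^8
= 214358881

214358881


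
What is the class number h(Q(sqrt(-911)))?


K = Q(sqrt(-911)). d mod 4 = 1, so D = disc(K) = d = -911
h(K) equals the number of primitive reduced positive-definite forms (a, b, c) = a*x^2 + b*x*y + c*y^2 with b^2 - 4ac = D,
where reduced means |b| <= a <= c, with b >= 0 whenever |b| = a or a = c, and primitive means gcd(a, b, c) = 1.
Reduced forces 3a^2 <= |D| = 911, so 1 <= a <= 17; b must have the parity of D, and c = (b^2 - D)/(4a) must be an integer >= a.
Enumerate a = 1..17, b in [-a, a]:
  a=1: (1, 1, 228)  [1]
  a=2: (2, -1, 114), (2, 1, 114)  [2]
  a=3: (3, -1, 76), (3, 1, 76)  [2]
  a=4: (4, -1, 57), (4, 1, 57)  [2]
  a=5: (5, -3, 46), (5, 3, 46)  [2]
  a=6: (6, -5, 39), (6, -1, 38), (6, 1, 38), (6, 5, 39)  [4]
  a=7: none
  a=8: (8, -7, 30), (8, 7, 30)  [2]
  a=9: (9, -5, 26), (9, 5, 26)  [2]
  a=10: (10, -7, 24), (10, -3, 23), (10, 3, 23), (10, 7, 24)  [4]
  a=11: none
  a=12: (12, -7, 20), (12, -1, 19), (12, 1, 19), (12, 7, 20)  [4]
  a=13: (13, -5, 18), (13, 5, 18)  [2]
  a=14: none
  a=15: (15, -13, 18), (15, -7, 16), (15, 7, 16), (15, 13, 18)  [4]
  a=16..17: none
Total reduced forms: 1 + 2 + 2 + 2 + 2 + 4 + 2 + 2 + 4 + 4 + 2 + 4 = 31
h = 31

31


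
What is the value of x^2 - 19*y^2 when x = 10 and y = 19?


x^2 - d*y^2
= 10^2 - 19*19^2
= 100 - 6859
= -6759

-6759


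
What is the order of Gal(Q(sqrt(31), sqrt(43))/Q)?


The 2 square roots of distinct primes are multiplicatively independent over Q,
so [K:Q] = 2^2 and Gal(K/Q) is isomorphic to (Z/2Z)^2.
|Gal| = 2^2 = 4

4


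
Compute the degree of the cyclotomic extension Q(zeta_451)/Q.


The degree equals Euler's totient phi(451).
451 = 11 * 41
phi(451) = 400

400


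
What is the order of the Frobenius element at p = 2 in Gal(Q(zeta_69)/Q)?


The Frobenius at p in Gal(Q(zeta_n)/Q) = (Z/nZ)* is the class of p, so its order is ord_69(2), the smallest k >= 1 with 2^k = 1 mod 69.
n = 69 = 3 * 23, phi(69) = 44; the order divides phi(n).
Divisors of 44: 1, 2, 4, 11, 22, 44
Repeated squaring mod 69: 2^1 = 2, 2^2 = 4, 2^4 = 16, 2^8 = 49, 2^16 = 55, 2^32 = 58
Test divisors in increasing order:
  k=1: 2^1 = 2 mod 69
  k=2: 2^2 = 4 mod 69
  k=4: 2^4 = 16 mod 69
  k=11: 2^11 = 49 * 4 * 2 = 47 mod 69
  k=22: 2^22 = 55 * 16 * 4 = 1 mod 69  <- first divisor giving 1
Order = 22

22


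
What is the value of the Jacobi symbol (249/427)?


Compute (249/427) via quadratic reciprocity:
  reciprocity: (249/427) -> +(427/249)
  reduce: (178/249)
  pull out 2: (2/249) = +1  (since 249 mod 8 = 1)
  reciprocity: (89/249) -> +(249/89)
  reduce: (71/89)
  reciprocity: (71/89) -> +(89/71)
  reduce: (18/71)
  pull out 2: (2/71) = +1  (since 71 mod 8 = 7)
  reciprocity: (9/71) -> +(71/9)
  reduce: (8/9)
  pull out 2: (2/9) = +1  (since 9 mod 8 = 1)
  pull out 2: (2/9) = +1  (since 9 mod 8 = 1)
  pull out 2: (2/9) = +1  (since 9 mod 8 = 1)
  (1/9) = 1
Product of signs = 1

1


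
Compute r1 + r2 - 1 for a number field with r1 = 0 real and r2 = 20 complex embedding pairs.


By Dirichlet's unit theorem:
rank = r1 + r2 - 1
= 0 + 20 - 1
= 19

19


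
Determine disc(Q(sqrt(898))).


For K = Q(sqrt(d)) with d squarefree: disc(K) = d if d = 1 mod 4, and disc(K) = 4d if d = 2 or 3 mod 4.
Here d = 898, and d mod 4 = 2.
d = 2 mod 4, not 1 (O_K = Z[sqrt(d)]), so disc(K) = 4d = 4 * (898) = 3592

3592


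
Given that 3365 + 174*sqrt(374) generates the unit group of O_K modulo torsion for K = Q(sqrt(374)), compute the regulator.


epsilon = 3365 + 174*sqrt(374)
= 6729.9999
R = ln(6729.9999)
= 8.8143

8.8143


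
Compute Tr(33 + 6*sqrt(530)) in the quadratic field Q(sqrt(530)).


Tr(a + b*sqrt(d)) = (a + b*sqrt(d)) + (a - b*sqrt(d)) = 2a
= 2 * (33)
= 66

66


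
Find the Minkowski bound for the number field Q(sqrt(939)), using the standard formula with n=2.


d = 939, d mod 4 = 3, so disc(K) = 4d = 3756; |disc(K)| = 3756
Real quadratic field, so n = 2, s = r2 = 0, r1 = 2
M = (n!/n^n) * (4/pi)^s * sqrt(|disc(K)|) = (2!/2^2) * (4/pi)^0 * sqrt(3756)
= 0.5 * 1.000000 * 61.286214
= 30.6431

30.6431


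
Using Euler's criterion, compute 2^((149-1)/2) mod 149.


p = 149 is prime and the exponent is (p-1)/2 = 74, so by Euler's criterion 2^74 = (2/149) = +1 or -1 mod 149.
Compute by square-and-multiply:
  74 = 64 + 8 + 2 (binary 1001010)
  Repeated squaring mod 149: 2^1 = 2, 2^2 = 4, 2^4 = 16, 2^8 = 107, 2^16 = 125, 2^32 = 129, 2^64 = 102
  2^74 = 2^64 * 2^8 * 2^2 = 102 * 107 * 4 mod 149
    102 * 107 = 10914 = 37 mod 149
    37 * 4 = 148 = 148 mod 149
  2^74 = 148 mod 149
Result 148 = p - 1 = -1 mod 149: 2 is a quadratic non-residue mod 149. As a residue in [0, p-1] the value is 148.
2^74 mod 149 = 148

148


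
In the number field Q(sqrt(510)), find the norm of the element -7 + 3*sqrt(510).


N(a + b*sqrt(d)) = a^2 - d*b^2
= (-7)^2 - (510)*(3)^2
= 49 - 4590
= -4541

-4541


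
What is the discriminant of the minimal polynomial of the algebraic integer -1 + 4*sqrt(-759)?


The element -1 + 4*sqrt(-759) has minimal polynomial:
x^2 + 2*x + 12145
Discriminant = (2)^2 - 4*(12145)
= 4 - 48580
= -48576

-48576


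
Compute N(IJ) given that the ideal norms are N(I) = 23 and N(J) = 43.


N(IJ) = N(I) * N(J)
= 23 * 43
= 989

989


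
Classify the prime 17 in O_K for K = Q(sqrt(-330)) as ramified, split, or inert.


K = Q(sqrt(-330)). Since d mod 4 = 2, disc(K) = -1320.
Check p | disc: -1320 mod 17 = 6.
p does not divide disc. Compute Legendre symbol (d/p):
10^((17-1)/2) mod 17 = -1
(d/p) = -1, so p is inert: (p) stays prime with e=1, f=2, g=1.
Therefore p is inert.

inert


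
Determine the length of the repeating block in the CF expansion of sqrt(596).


Run the CF algorithm for sqrt(596).
a_0 = floor(sqrt(596)) = 24; set m_0=0, q_0=1.
Recurrence: m' = q*a - m,  q' = (d - m'^2)/q,  a' = floor((a_0 + m')/q').
  step 1: m=24, q=20, a=2
  step 2: m=16, q=17, a=2
  step 3: m=18, q=16, a=2
  step 4: m=14, q=25, a=1
  step 5: m=11, q=19, a=1
  step 6: m=8, q=28, a=1
  step 7: m=20, q=7, a=6
  step 8: m=22, q=16, a=2
  step 9: m=10, q=31, a=1
  step 10: m=21, q=5, a=9
  step 11: m=24, q=4, a=12
  step 12: m=24, q=5, a=9
  step 13: m=21, q=31, a=1
  step 14: m=10, q=16, a=2
  step 15: m=22, q=7, a=6
  step 16: m=20, q=28, a=1
  step 17: m=8, q=19, a=1
  step 18: m=11, q=25, a=1
  step 19: m=14, q=16, a=2
  step 20: m=18, q=17, a=2
  step 21: m=16, q=20, a=2
  step 22: m=24, q=1, a=48
a_22 = 2*a_0 = 48, so the period closes here.
sqrt(596) = [24; 2, 2, 2, 1, 1, 1, 6, 2, 1, 9, 12, 9, 1, 2, 6, 1, 1, 1, 2, 2, 2, 48]
Period length = 22

22


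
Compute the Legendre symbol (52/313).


p = 313 is prime, so compute (52/313) with the reciprocity algorithm (Jacobi-symbol steps: pull out 2s via (2/n), flip via reciprocity, reduce):
  pull out 2: (2/313) = +1  (since 313 mod 8 = 1)
  pull out 2: (2/313) = +1  (since 313 mod 8 = 1)
  reciprocity: (13/313) -> +(313/13)
  reduce: (1/13)
  (1/13) = 1
Product of signs = 1
(52/313) = 1

1


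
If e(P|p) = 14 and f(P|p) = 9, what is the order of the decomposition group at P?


|D_P| = e * f
= 14 * 9
= 126

126


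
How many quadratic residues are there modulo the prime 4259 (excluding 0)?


For prime p, the number of non-zero quadratic residues is (p-1)/2.
= (4259-1)/2
= 2129

2129


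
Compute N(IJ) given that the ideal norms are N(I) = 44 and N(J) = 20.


N(IJ) = N(I) * N(J)
= 44 * 20
= 880

880


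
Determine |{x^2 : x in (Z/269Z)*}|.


For prime p, the number of non-zero quadratic residues is (p-1)/2.
= (269-1)/2
= 134

134


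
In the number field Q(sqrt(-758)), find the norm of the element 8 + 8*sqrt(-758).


N(a + b*sqrt(d)) = a^2 - d*b^2
= (8)^2 - (-758)*(8)^2
= 64 + 48512
= 48576

48576


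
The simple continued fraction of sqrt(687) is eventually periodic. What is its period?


Run the CF algorithm for sqrt(687).
a_0 = floor(sqrt(687)) = 26; set m_0=0, q_0=1.
Recurrence: m' = q*a - m,  q' = (d - m'^2)/q,  a' = floor((a_0 + m')/q').
  step 1: m=26, q=11, a=4
  step 2: m=18, q=33, a=1
  step 3: m=15, q=14, a=2
  step 4: m=13, q=37, a=1
  step 5: m=24, q=3, a=16
  step 6: m=24, q=37, a=1
  step 7: m=13, q=14, a=2
  step 8: m=15, q=33, a=1
  step 9: m=18, q=11, a=4
  step 10: m=26, q=1, a=52
a_10 = 2*a_0 = 52, so the period closes here.
sqrt(687) = [26; 4, 1, 2, 1, 16, 1, 2, 1, 4, 52]
Period length = 10

10


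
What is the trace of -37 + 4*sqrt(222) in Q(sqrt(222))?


Tr(a + b*sqrt(d)) = (a + b*sqrt(d)) + (a - b*sqrt(d)) = 2a
= 2 * (-37)
= -74

-74


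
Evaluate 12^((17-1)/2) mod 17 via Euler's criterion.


p = 17 is prime and the exponent is (p-1)/2 = 8, so by Euler's criterion 12^8 = (12/17) = +1 or -1 mod 17.
Compute by square-and-multiply:
  8 = 8 (binary 1000)
  Repeated squaring mod 17: 12^1 = 12, 12^2 = 8, 12^4 = 13, 12^8 = 16
  12^8 = 16 mod 17
Result 16 = p - 1 = -1 mod 17: 12 is a quadratic non-residue mod 17. As a residue in [0, p-1] the value is 16.
12^8 mod 17 = 16

16


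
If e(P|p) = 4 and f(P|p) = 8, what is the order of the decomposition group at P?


|D_P| = e * f
= 4 * 8
= 32

32


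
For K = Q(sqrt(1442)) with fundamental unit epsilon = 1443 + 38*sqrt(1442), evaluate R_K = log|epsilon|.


epsilon = 1443 + 38*sqrt(1442)
= 2885.9997
R = ln(2885.9997)
= 7.9676

7.9676


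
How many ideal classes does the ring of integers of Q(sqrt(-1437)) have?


K = Q(sqrt(-1437)). d mod 4 = 3, so D = disc(K) = 4d = -5748
h(K) equals the number of primitive reduced positive-definite forms (a, b, c) = a*x^2 + b*x*y + c*y^2 with b^2 - 4ac = D,
where reduced means |b| <= a <= c, with b >= 0 whenever |b| = a or a = c, and primitive means gcd(a, b, c) = 1.
Reduced forces 3a^2 <= |D| = 5748, so 1 <= a <= 43; b must have the parity of D, and c = (b^2 - D)/(4a) must be an integer >= a.
Enumerate a = 1..43, b in [-a, a]:
  a=1: (1, 0, 1437)  [1]
  a=2: (2, 2, 719)  [1]
  a=3: (3, 0, 479)  [1]
  a=4..5: none
  a=6: (6, 6, 241)  [1]
  a=7..10: none
  a=11: (11, -4, 131), (11, 4, 131)  [2]
  a=12..16: none
  a=17: (17, -10, 86), (17, 10, 86)  [2]
  a=18: none
  a=19: (19, -16, 79), (19, 16, 79)  [2]
  a=20..21: none
  a=22: (22, -18, 69), (22, 18, 69)  [2]
  a=23: (23, -18, 66), (23, 18, 66)  [2]
  a=24..28: none
  a=29: (29, -20, 53), (29, 20, 53)  [2]
  a=30: none
  a=31: (31, -24, 51), (31, 24, 51)  [2]
  a=32: none
  a=33: (33, -18, 46), (33, 18, 46)  [2]
  a=34: (34, -10, 43), (34, 10, 43)  [2]
  a=35..37: none
  a=38: (38, -22, 41), (38, 22, 41)  [2]
  a=39..43: none
Total reduced forms: 1 + 1 + 1 + 1 + 2 + 2 + 2 + 2 + 2 + 2 + 2 + 2 + 2 + 2 = 24
h = 24

24


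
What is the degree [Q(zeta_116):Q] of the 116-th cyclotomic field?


The degree equals Euler's totient phi(116).
116 = 2^2 * 29
phi(116) = 56

56


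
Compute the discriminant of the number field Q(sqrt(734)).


For K = Q(sqrt(d)) with d squarefree: disc(K) = d if d = 1 mod 4, and disc(K) = 4d if d = 2 or 3 mod 4.
Here d = 734, and d mod 4 = 2.
d = 2 mod 4, not 1 (O_K = Z[sqrt(d)]), so disc(K) = 4d = 4 * (734) = 2936

2936


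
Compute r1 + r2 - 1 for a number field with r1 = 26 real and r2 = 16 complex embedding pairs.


By Dirichlet's unit theorem:
rank = r1 + r2 - 1
= 26 + 16 - 1
= 41

41


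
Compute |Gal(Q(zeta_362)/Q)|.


|Gal(Q(zeta_362)/Q)| = phi(362)
= 180

180


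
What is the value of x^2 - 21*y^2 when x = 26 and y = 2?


x^2 - d*y^2
= 26^2 - 21*2^2
= 676 - 84
= 592

592


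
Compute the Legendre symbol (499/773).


p = 773 is prime, so compute (499/773) with the reciprocity algorithm (Jacobi-symbol steps: pull out 2s via (2/n), flip via reciprocity, reduce):
  reciprocity: (499/773) -> +(773/499)
  reduce: (274/499)
  pull out 2: (2/499) = -1  (since 499 mod 8 = 3)
  reciprocity: (137/499) -> +(499/137)
  reduce: (88/137)
  pull out 2: (2/137) = +1  (since 137 mod 8 = 1)
  pull out 2: (2/137) = +1  (since 137 mod 8 = 1)
  pull out 2: (2/137) = +1  (since 137 mod 8 = 1)
  reciprocity: (11/137) -> +(137/11)
  reduce: (5/11)
  reciprocity: (5/11) -> +(11/5)
  reduce: (1/5)
  (1/5) = 1
Product of signs = -1
(499/773) = -1

-1


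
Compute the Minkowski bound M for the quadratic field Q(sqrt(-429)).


d = -429, d mod 4 = 3, so disc(K) = 4d = -1716; |disc(K)| = 1716
Imaginary quadratic field, so n = 2, s = r2 = 1, r1 = 0
M = (n!/n^n) * (4/pi)^s * sqrt(|disc(K)|) = (2!/2^2) * (4/pi)^1 * sqrt(1716)
= 0.5 * 1.273240 * 41.424630
= 26.3717

26.3717


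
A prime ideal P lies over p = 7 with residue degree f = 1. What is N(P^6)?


N(P^a) = p^(a*f)
= 7^(6*1)
= 7^6
= 117649

117649


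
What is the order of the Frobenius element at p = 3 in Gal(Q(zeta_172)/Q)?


The Frobenius at p in Gal(Q(zeta_n)/Q) = (Z/nZ)* is the class of p, so its order is ord_172(3), the smallest k >= 1 with 3^k = 1 mod 172.
n = 172 = 2^2 * 43, phi(172) = 84; the order divides phi(n).
Divisors of 84: 1, 2, 3, 4, 6, 7, 12, 14, 21, 28, 42, 84
Repeated squaring mod 172: 3^1 = 3, 3^2 = 9, 3^4 = 81, 3^8 = 25, 3^16 = 109, 3^32 = 13, 3^64 = 169
Test divisors in increasing order:
  k=1: 3^1 = 3 mod 172
  k=2: 3^2 = 9 mod 172
  k=3: 3^3 = 9 * 3 = 27 mod 172
  k=4: 3^4 = 81 mod 172
  k=6: 3^6 = 81 * 9 = 41 mod 172
  k=7: 3^7 = 81 * 9 * 3 = 123 mod 172
  k=12: 3^12 = 25 * 81 = 133 mod 172
  k=14: 3^14 = 25 * 81 * 9 = 165 mod 172
  k=21: 3^21 = 109 * 81 * 3 = 171 mod 172
  k=28: 3^28 = 109 * 25 * 81 = 49 mod 172
  k=42: 3^42 = 13 * 25 * 9 = 1 mod 172  <- first divisor giving 1
Order = 42

42


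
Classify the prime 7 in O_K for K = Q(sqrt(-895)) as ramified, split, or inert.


K = Q(sqrt(-895)). Since d mod 4 = 1, disc(K) = -895.
Check p | disc: -895 mod 7 = 1.
p does not divide disc. Compute Legendre symbol (d/p):
1^((7-1)/2) mod 7 = 1
(d/p) = 1, so p splits: (p) = P*P' with e=1, f=1, g=2.
Therefore p is split.

split


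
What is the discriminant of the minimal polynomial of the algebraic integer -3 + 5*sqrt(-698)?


The element -3 + 5*sqrt(-698) has minimal polynomial:
x^2 + 6*x + 17459
Discriminant = (6)^2 - 4*(17459)
= 36 - 69836
= -69800

-69800


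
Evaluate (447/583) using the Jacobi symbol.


Compute (447/583) via quadratic reciprocity:
  reciprocity: (447/583) -> -(583/447)
  reduce: (136/447)
  pull out 2: (2/447) = +1  (since 447 mod 8 = 7)
  pull out 2: (2/447) = +1  (since 447 mod 8 = 7)
  pull out 2: (2/447) = +1  (since 447 mod 8 = 7)
  reciprocity: (17/447) -> +(447/17)
  reduce: (5/17)
  reciprocity: (5/17) -> +(17/5)
  reduce: (2/5)
  pull out 2: (2/5) = -1  (since 5 mod 8 = 5)
  (1/5) = 1
Product of signs = 1

1


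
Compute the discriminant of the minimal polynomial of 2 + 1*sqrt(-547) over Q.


The element 2 + 1*sqrt(-547) has minimal polynomial:
x^2 - 4*x + 551
Discriminant = (-4)^2 - 4*(551)
= 16 - 2204
= -2188

-2188


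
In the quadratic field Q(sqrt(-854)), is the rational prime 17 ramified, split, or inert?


K = Q(sqrt(-854)). Since d mod 4 = 2, disc(K) = -3416.
Check p | disc: -3416 mod 17 = 1.
p does not divide disc. Compute Legendre symbol (d/p):
13^((17-1)/2) mod 17 = 1
(d/p) = 1, so p splits: (p) = P*P' with e=1, f=1, g=2.
Therefore p is split.

split


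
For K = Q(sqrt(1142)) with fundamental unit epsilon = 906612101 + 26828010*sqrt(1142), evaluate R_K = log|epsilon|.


epsilon = 906612101 + 26828010*sqrt(1142)
= 1.8132e+09
R = ln(1.8132e+09)
= 21.3184

21.3184


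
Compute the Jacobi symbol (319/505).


Compute (319/505) via quadratic reciprocity:
  reciprocity: (319/505) -> +(505/319)
  reduce: (186/319)
  pull out 2: (2/319) = +1  (since 319 mod 8 = 7)
  reciprocity: (93/319) -> +(319/93)
  reduce: (40/93)
  pull out 2: (2/93) = -1  (since 93 mod 8 = 5)
  pull out 2: (2/93) = -1  (since 93 mod 8 = 5)
  pull out 2: (2/93) = -1  (since 93 mod 8 = 5)
  reciprocity: (5/93) -> +(93/5)
  reduce: (3/5)
  reciprocity: (3/5) -> +(5/3)
  reduce: (2/3)
  pull out 2: (2/3) = -1  (since 3 mod 8 = 3)
  (1/3) = 1
Product of signs = 1

1


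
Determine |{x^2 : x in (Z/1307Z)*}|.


For prime p, the number of non-zero quadratic residues is (p-1)/2.
= (1307-1)/2
= 653

653


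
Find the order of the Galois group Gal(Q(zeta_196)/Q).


|Gal(Q(zeta_196)/Q)| = phi(196)
= 84

84


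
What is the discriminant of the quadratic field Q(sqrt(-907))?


For K = Q(sqrt(d)) with d squarefree: disc(K) = d if d = 1 mod 4, and disc(K) = 4d if d = 2 or 3 mod 4.
Here d = -907, and d mod 4 = 1.
d = 1 mod 4 (O_K = Z[(1+sqrt(d))/2]), so disc(K) = d = -907

-907


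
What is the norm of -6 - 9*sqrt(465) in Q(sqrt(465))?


N(a + b*sqrt(d)) = a^2 - d*b^2
= (-6)^2 - (465)*(-9)^2
= 36 - 37665
= -37629

-37629


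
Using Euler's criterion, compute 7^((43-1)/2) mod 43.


p = 43 is prime and the exponent is (p-1)/2 = 21, so by Euler's criterion 7^21 = (7/43) = +1 or -1 mod 43.
Compute by square-and-multiply:
  21 = 16 + 4 + 1 (binary 10101)
  Repeated squaring mod 43: 7^1 = 7, 7^2 = 6, 7^4 = 36, 7^8 = 6, 7^16 = 36
  7^21 = 7^16 * 7^4 * 7^1 = 36 * 36 * 7 mod 43
    36 * 36 = 1296 = 6 mod 43
    6 * 7 = 42 = 42 mod 43
  7^21 = 42 mod 43
Result 42 = p - 1 = -1 mod 43: 7 is a quadratic non-residue mod 43. As a residue in [0, p-1] the value is 42.
7^21 mod 43 = 42

42


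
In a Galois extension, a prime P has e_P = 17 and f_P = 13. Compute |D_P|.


|D_P| = e * f
= 17 * 13
= 221

221


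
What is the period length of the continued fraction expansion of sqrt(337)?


Run the CF algorithm for sqrt(337).
a_0 = floor(sqrt(337)) = 18; set m_0=0, q_0=1.
Recurrence: m' = q*a - m,  q' = (d - m'^2)/q,  a' = floor((a_0 + m')/q').
  step 1: m=18, q=13, a=2
  step 2: m=8, q=21, a=1
  step 3: m=13, q=8, a=3
  step 4: m=11, q=27, a=1
  step 5: m=16, q=3, a=11
  step 6: m=17, q=16, a=2
  step 7: m=15, q=7, a=4
  step 8: m=13, q=24, a=1
  step 9: m=11, q=9, a=3
  step 10: m=16, q=9, a=3
  step 11: m=11, q=24, a=1
  step 12: m=13, q=7, a=4
  step 13: m=15, q=16, a=2
  step 14: m=17, q=3, a=11
  step 15: m=16, q=27, a=1
  step 16: m=11, q=8, a=3
  step 17: m=13, q=21, a=1
  step 18: m=8, q=13, a=2
  step 19: m=18, q=1, a=36
a_19 = 2*a_0 = 36, so the period closes here.
sqrt(337) = [18; 2, 1, 3, 1, 11, 2, 4, 1, 3, 3, 1, 4, 2, 11, 1, 3, 1, 2, 36]
Period length = 19

19


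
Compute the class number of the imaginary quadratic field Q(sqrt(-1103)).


K = Q(sqrt(-1103)). d mod 4 = 1, so D = disc(K) = d = -1103
h(K) equals the number of primitive reduced positive-definite forms (a, b, c) = a*x^2 + b*x*y + c*y^2 with b^2 - 4ac = D,
where reduced means |b| <= a <= c, with b >= 0 whenever |b| = a or a = c, and primitive means gcd(a, b, c) = 1.
Reduced forces 3a^2 <= |D| = 1103, so 1 <= a <= 19; b must have the parity of D, and c = (b^2 - D)/(4a) must be an integer >= a.
Enumerate a = 1..19, b in [-a, a]:
  a=1: (1, 1, 276)  [1]
  a=2: (2, -1, 138), (2, 1, 138)  [2]
  a=3: (3, -1, 92), (3, 1, 92)  [2]
  a=4: (4, -1, 69), (4, 1, 69)  [2]
  a=5: none
  a=6: (6, -5, 47), (6, -1, 46), (6, 1, 46), (6, 5, 47)  [4]
  a=7: none
  a=8: (8, -7, 36), (8, 7, 36)  [2]
  a=9: (9, -7, 32), (9, 7, 32)  [2]
  a=10..11: none
  a=12: (12, -7, 24), (12, -1, 23), (12, 1, 23), (12, 7, 24)  [4]
  a=13..15: none
  a=16: (16, -7, 18), (16, 7, 18)  [2]
  a=17: (17, -11, 18), (17, 11, 18)  [2]
  a=18..19: none
Total reduced forms: 1 + 2 + 2 + 2 + 4 + 2 + 2 + 4 + 2 + 2 = 23
h = 23

23


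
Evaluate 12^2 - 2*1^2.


x^2 - d*y^2
= 12^2 - 2*1^2
= 144 - 2
= 142

142


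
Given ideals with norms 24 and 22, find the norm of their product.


N(IJ) = N(I) * N(J)
= 24 * 22
= 528

528


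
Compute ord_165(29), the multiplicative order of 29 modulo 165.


We want ord_165(29), the smallest k >= 1 with 29^k = 1 mod 165.
n = 165 = 3 * 5 * 11, phi(165) = 80; the order divides phi(n).
Divisors of 80: 1, 2, 4, 5, 8, 10, 16, 20, 40, 80
Repeated squaring mod 165: 29^1 = 29, 29^2 = 16, 29^4 = 91, 29^8 = 31, 29^16 = 136, 29^32 = 16, 29^64 = 91
Test divisors in increasing order:
  k=1: 29^1 = 29 mod 165
  k=2: 29^2 = 16 mod 165
  k=4: 29^4 = 91 mod 165
  k=5: 29^5 = 91 * 29 = 164 mod 165
  k=8: 29^8 = 31 mod 165
  k=10: 29^10 = 31 * 16 = 1 mod 165  <- first divisor giving 1
Order = 10

10


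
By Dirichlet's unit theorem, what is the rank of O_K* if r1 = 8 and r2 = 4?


By Dirichlet's unit theorem:
rank = r1 + r2 - 1
= 8 + 4 - 1
= 11

11


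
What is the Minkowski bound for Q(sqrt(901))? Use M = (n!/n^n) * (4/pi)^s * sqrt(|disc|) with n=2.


d = 901, d mod 4 = 1, so disc(K) = d = 901; |disc(K)| = 901
Real quadratic field, so n = 2, s = r2 = 0, r1 = 2
M = (n!/n^n) * (4/pi)^s * sqrt(|disc(K)|) = (2!/2^2) * (4/pi)^0 * sqrt(901)
= 0.5 * 1.000000 * 30.016662
= 15.0083

15.0083


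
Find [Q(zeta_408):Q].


The degree equals Euler's totient phi(408).
408 = 2^3 * 3 * 17
phi(408) = 128

128


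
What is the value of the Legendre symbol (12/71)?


p = 71 is prime, so compute (12/71) with the reciprocity algorithm (Jacobi-symbol steps: pull out 2s via (2/n), flip via reciprocity, reduce):
  pull out 2: (2/71) = +1  (since 71 mod 8 = 7)
  pull out 2: (2/71) = +1  (since 71 mod 8 = 7)
  reciprocity: (3/71) -> -(71/3)
  reduce: (2/3)
  pull out 2: (2/3) = -1  (since 3 mod 8 = 3)
  (1/3) = 1
Product of signs = 1
(12/71) = 1

1


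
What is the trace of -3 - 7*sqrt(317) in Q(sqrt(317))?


Tr(a + b*sqrt(d)) = (a + b*sqrt(d)) + (a - b*sqrt(d)) = 2a
= 2 * (-3)
= -6

-6


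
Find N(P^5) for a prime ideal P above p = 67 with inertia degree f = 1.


N(P^a) = p^(a*f)
= 67^(5*1)
= 67^5
= 1350125107

1350125107


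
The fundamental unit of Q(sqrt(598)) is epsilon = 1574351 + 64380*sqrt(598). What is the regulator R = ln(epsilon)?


epsilon = 1574351 + 64380*sqrt(598)
= 3.1487e+06
R = ln(3.1487e+06)
= 14.9625

14.9625


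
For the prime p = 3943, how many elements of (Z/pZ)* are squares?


For prime p, the number of non-zero quadratic residues is (p-1)/2.
= (3943-1)/2
= 1971

1971


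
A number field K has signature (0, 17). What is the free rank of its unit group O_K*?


By Dirichlet's unit theorem:
rank = r1 + r2 - 1
= 0 + 17 - 1
= 16

16


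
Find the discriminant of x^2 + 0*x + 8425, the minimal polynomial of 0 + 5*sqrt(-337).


The element 0 + 5*sqrt(-337) has minimal polynomial:
x^2 + 0*x + 8425
Discriminant = (0)^2 - 4*(8425)
= 0 - 33700
= -33700

-33700


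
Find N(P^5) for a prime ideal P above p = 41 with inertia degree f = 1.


N(P^a) = p^(a*f)
= 41^(5*1)
= 41^5
= 115856201

115856201


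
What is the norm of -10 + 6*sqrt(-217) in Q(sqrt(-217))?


N(a + b*sqrt(d)) = a^2 - d*b^2
= (-10)^2 - (-217)*(6)^2
= 100 + 7812
= 7912

7912


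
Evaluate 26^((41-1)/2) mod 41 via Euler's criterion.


p = 41 is prime and the exponent is (p-1)/2 = 20, so by Euler's criterion 26^20 = (26/41) = +1 or -1 mod 41.
Compute by square-and-multiply:
  20 = 16 + 4 (binary 10100)
  Repeated squaring mod 41: 26^1 = 26, 26^2 = 20, 26^4 = 31, 26^8 = 18, 26^16 = 37
  26^20 = 26^16 * 26^4 = 37 * 31 mod 41
    37 * 31 = 1147 = 40 mod 41
  26^20 = 40 mod 41
Result 40 = p - 1 = -1 mod 41: 26 is a quadratic non-residue mod 41. As a residue in [0, p-1] the value is 40.
26^20 mod 41 = 40

40


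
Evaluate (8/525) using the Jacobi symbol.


Compute (8/525) via quadratic reciprocity:
  pull out 2: (2/525) = -1  (since 525 mod 8 = 5)
  pull out 2: (2/525) = -1  (since 525 mod 8 = 5)
  pull out 2: (2/525) = -1  (since 525 mod 8 = 5)
  (1/525) = 1
Product of signs = -1

-1


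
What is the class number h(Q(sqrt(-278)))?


K = Q(sqrt(-278)). d mod 4 = 2, so D = disc(K) = 4d = -1112
h(K) equals the number of primitive reduced positive-definite forms (a, b, c) = a*x^2 + b*x*y + c*y^2 with b^2 - 4ac = D,
where reduced means |b| <= a <= c, with b >= 0 whenever |b| = a or a = c, and primitive means gcd(a, b, c) = 1.
Reduced forces 3a^2 <= |D| = 1112, so 1 <= a <= 19; b must have the parity of D, and c = (b^2 - D)/(4a) must be an integer >= a.
Enumerate a = 1..19, b in [-a, a]:
  a=1: (1, 0, 278)  [1]
  a=2: (2, 0, 139)  [1]
  a=3: (3, -2, 93), (3, 2, 93)  [2]
  a=4..5: none
  a=6: (6, -4, 47), (6, 4, 47)  [2]
  a=7: (7, -6, 41), (7, 6, 41)  [2]
  a=8: none
  a=9: (9, -2, 31), (9, 2, 31)  [2]
  a=10..13: none
  a=14: (14, -8, 21), (14, 8, 21)  [2]
  a=15..17: none
  a=18: (18, -16, 19), (18, 16, 19)  [2]
  a=19: none
Total reduced forms: 1 + 1 + 2 + 2 + 2 + 2 + 2 + 2 = 14
h = 14

14


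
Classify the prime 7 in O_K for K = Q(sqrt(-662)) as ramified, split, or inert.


K = Q(sqrt(-662)). Since d mod 4 = 2, disc(K) = -2648.
Check p | disc: -2648 mod 7 = 5.
p does not divide disc. Compute Legendre symbol (d/p):
3^((7-1)/2) mod 7 = -1
(d/p) = -1, so p is inert: (p) stays prime with e=1, f=2, g=1.
Therefore p is inert.

inert


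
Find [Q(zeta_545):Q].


The degree equals Euler's totient phi(545).
545 = 5 * 109
phi(545) = 432

432


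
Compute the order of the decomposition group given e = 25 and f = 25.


|D_P| = e * f
= 25 * 25
= 625

625


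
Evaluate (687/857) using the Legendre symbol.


p = 857 is prime, so compute (687/857) with the reciprocity algorithm (Jacobi-symbol steps: pull out 2s via (2/n), flip via reciprocity, reduce):
  reciprocity: (687/857) -> +(857/687)
  reduce: (170/687)
  pull out 2: (2/687) = +1  (since 687 mod 8 = 7)
  reciprocity: (85/687) -> +(687/85)
  reduce: (7/85)
  reciprocity: (7/85) -> +(85/7)
  reduce: (1/7)
  (1/7) = 1
Product of signs = 1
(687/857) = 1

1


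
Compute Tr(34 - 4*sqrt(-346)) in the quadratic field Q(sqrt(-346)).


Tr(a + b*sqrt(d)) = (a + b*sqrt(d)) + (a - b*sqrt(d)) = 2a
= 2 * (34)
= 68

68


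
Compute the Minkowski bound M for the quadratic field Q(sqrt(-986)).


d = -986, d mod 4 = 2, so disc(K) = 4d = -3944; |disc(K)| = 3944
Imaginary quadratic field, so n = 2, s = r2 = 1, r1 = 0
M = (n!/n^n) * (4/pi)^s * sqrt(|disc(K)|) = (2!/2^2) * (4/pi)^1 * sqrt(3944)
= 0.5 * 1.273240 * 62.801274
= 39.9805

39.9805


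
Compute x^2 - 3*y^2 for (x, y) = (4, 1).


x^2 - d*y^2
= 4^2 - 3*1^2
= 16 - 3
= 13

13


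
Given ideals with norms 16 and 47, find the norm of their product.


N(IJ) = N(I) * N(J)
= 16 * 47
= 752

752


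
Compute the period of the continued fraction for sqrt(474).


Run the CF algorithm for sqrt(474).
a_0 = floor(sqrt(474)) = 21; set m_0=0, q_0=1.
Recurrence: m' = q*a - m,  q' = (d - m'^2)/q,  a' = floor((a_0 + m')/q').
  step 1: m=21, q=33, a=1
  step 2: m=12, q=10, a=3
  step 3: m=18, q=15, a=2
  step 4: m=12, q=22, a=1
  step 5: m=10, q=17, a=1
  step 6: m=7, q=25, a=1
  step 7: m=18, q=6, a=6
  step 8: m=18, q=25, a=1
  step 9: m=7, q=17, a=1
  step 10: m=10, q=22, a=1
  step 11: m=12, q=15, a=2
  step 12: m=18, q=10, a=3
  step 13: m=12, q=33, a=1
  step 14: m=21, q=1, a=42
a_14 = 2*a_0 = 42, so the period closes here.
sqrt(474) = [21; 1, 3, 2, 1, 1, 1, 6, 1, 1, 1, 2, 3, 1, 42]
Period length = 14

14


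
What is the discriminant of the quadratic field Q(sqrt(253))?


For K = Q(sqrt(d)) with d squarefree: disc(K) = d if d = 1 mod 4, and disc(K) = 4d if d = 2 or 3 mod 4.
Here d = 253, and d mod 4 = 1.
d = 1 mod 4 (O_K = Z[(1+sqrt(d))/2]), so disc(K) = d = 253

253


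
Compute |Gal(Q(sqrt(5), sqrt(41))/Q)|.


The 2 square roots of distinct primes are multiplicatively independent over Q,
so [K:Q] = 2^2 and Gal(K/Q) is isomorphic to (Z/2Z)^2.
|Gal| = 2^2 = 4

4


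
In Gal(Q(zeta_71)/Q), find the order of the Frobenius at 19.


The Frobenius at p in Gal(Q(zeta_n)/Q) = (Z/nZ)* is the class of p, so its order is ord_71(19), the smallest k >= 1 with 19^k = 1 mod 71.
n = 71 = 71, phi(71) = 70; the order divides phi(n).
Divisors of 70: 1, 2, 5, 7, 10, 14, 35, 70
Repeated squaring mod 71: 19^1 = 19, 19^2 = 6, 19^4 = 36, 19^8 = 18, 19^16 = 40, 19^32 = 38, 19^64 = 24
Test divisors in increasing order:
  k=1: 19^1 = 19 mod 71
  k=2: 19^2 = 6 mod 71
  k=5: 19^5 = 36 * 19 = 45 mod 71
  k=7: 19^7 = 36 * 6 * 19 = 57 mod 71
  k=10: 19^10 = 18 * 6 = 37 mod 71
  k=14: 19^14 = 18 * 36 * 6 = 54 mod 71
  k=35: 19^35 = 38 * 6 * 19 = 1 mod 71  <- first divisor giving 1
Order = 35

35


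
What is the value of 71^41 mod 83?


p = 83 is prime and the exponent is (p-1)/2 = 41, so by Euler's criterion 71^41 = (71/83) = +1 or -1 mod 83.
Compute by square-and-multiply:
  41 = 32 + 8 + 1 (binary 101001)
  Repeated squaring mod 83: 71^1 = 71, 71^2 = 61, 71^4 = 69, 71^8 = 30, 71^16 = 70, 71^32 = 3
  71^41 = 71^32 * 71^8 * 71^1 = 3 * 30 * 71 mod 83
    3 * 30 = 90 = 7 mod 83
    7 * 71 = 497 = 82 mod 83
  71^41 = 82 mod 83
Result 82 = p - 1 = -1 mod 83: 71 is a quadratic non-residue mod 83. As a residue in [0, p-1] the value is 82.
71^41 mod 83 = 82

82
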